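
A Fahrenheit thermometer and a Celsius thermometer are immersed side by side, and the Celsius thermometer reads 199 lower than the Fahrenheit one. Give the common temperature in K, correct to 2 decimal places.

481.90 K

Let x be the Fahrenheit reading; then the Celsius reading is 5/9·x - 17.7778.
(5/9·x - 17.7778) - x = -199  ⇒  (-4/9)·x = -181.222  ⇒  x = 407.7500°F.
In Celsius: (407.75 - 32) × 5/9 = 208.7500°C.
In kelvin: 208.7500 + 273.15 = 481.90 K.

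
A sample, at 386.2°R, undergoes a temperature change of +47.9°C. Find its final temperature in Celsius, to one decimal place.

Initial temperature in Celsius: (386.2 - 491.67) × 5/9 = -58.5944°C.
Final Celsius temperature: -58.5944 + 47.9000 = -10.6944°C.

-10.7°C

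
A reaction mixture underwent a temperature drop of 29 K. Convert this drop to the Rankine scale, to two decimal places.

52.20°R

For a temperature interval the offset drops out; only the factor 1.8 applies.
29 × 1.8 = 52.20.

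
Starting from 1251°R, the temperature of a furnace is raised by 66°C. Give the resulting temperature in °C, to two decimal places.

Initial temperature in Celsius: (1251 - 491.67) × 5/9 = 421.8500°C.
Final Celsius temperature: 421.8500 + 66.0000 = 487.8500°C.

487.85°C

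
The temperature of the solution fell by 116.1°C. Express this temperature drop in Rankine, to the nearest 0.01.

An interval of 1°C corresponds to 1.8°R.
116.1 × 1.8 = 208.98.

208.98°R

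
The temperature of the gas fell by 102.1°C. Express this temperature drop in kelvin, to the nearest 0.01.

Celsius and kelvin degrees are the same size, so the interval is unchanged: 102.10.

102.10 K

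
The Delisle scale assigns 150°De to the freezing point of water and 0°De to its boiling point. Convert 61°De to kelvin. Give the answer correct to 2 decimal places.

Linear interpolation between the fixed points: C = (61 - 150) × 100 / (0 - 150) = 59.3333°C.
Then 59.3333 + 273.15 = 332.48 K.

332.48 K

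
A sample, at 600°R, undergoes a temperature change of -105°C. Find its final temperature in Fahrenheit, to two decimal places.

-48.67°F

Initial temperature in Celsius: (600 - 491.67) × 5/9 = 60.1833°C.
Final Celsius temperature: 60.1833 - 105.0000 = -44.8167°C.
In Fahrenheit: -44.8167 × 1.8 + 32 = -48.67°F.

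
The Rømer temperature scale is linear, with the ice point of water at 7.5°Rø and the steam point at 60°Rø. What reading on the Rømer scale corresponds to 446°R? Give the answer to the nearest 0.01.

First in Celsius: (446 - 491.67) × 5/9 = -25.3722°C.
Linearly onto the Rømer scale: 7.5 + (-25.3722 / 100) × (60 - 7.5) = -5.82°Rø.

-5.82°Rø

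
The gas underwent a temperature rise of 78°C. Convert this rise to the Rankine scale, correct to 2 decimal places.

For a temperature interval the offset drops out; only the factor 1.8 applies.
78 × 1.8 = 140.40.

140.40°R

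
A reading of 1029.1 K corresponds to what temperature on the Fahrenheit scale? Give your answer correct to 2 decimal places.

In Celsius: 1029.1 - 273.15 = 755.9500°C.
In Fahrenheit: 755.9500 × 1.8 + 32 = 1392.71°F.

1392.71°F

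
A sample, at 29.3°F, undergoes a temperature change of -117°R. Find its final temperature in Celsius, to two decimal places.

-66.50°C

Initial temperature in Celsius: (29.3 - 32) × 5/9 = -1.5000°C.
The 117°R change is an interval, so only the factor 5/9 applies: -117 × 5/9 = -65.0000°C.
Final Celsius temperature: -1.5000 - 65.0000 = -66.5000°C.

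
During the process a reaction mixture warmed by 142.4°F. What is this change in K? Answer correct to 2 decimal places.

79.11 K

For a temperature interval the offset drops out; only the factor 5/9 applies.
142.4 × 5/9 = 79.11.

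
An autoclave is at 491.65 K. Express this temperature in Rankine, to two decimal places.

884.97°R

In Celsius: 491.65 - 273.15 = 218.5000°C.
In Rankine: 218.5000 × 1.8 + 491.67 = 884.97°R.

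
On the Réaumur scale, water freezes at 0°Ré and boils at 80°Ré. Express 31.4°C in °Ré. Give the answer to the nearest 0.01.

25.12°Ré

Linearly onto the Réaumur scale: 0 + (31.4000 / 100) × (80 - 0) = 25.12°Ré.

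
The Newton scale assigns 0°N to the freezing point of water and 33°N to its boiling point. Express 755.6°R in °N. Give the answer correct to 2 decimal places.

First in Celsius: (755.6 - 491.67) × 5/9 = 146.6278°C.
Linearly onto the Newton scale: 0 + (146.6278 / 100) × (33 - 0) = 48.39°N.

48.39°N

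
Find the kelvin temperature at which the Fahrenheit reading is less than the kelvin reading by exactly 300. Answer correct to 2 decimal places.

Let K be the kelvin reading. The Fahrenheit reading is F = 1.8·K - 459.67.
Require F - K = -300: (0.8)·K - 459.67 = -300.
K = (-300 + 459.67) / (0.8) = 199.59.

199.59 K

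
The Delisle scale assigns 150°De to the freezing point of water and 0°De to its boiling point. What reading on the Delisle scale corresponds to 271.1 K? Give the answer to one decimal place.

First in Celsius: 271.1 - 273.15 = -2.0500°C.
Linearly onto the Delisle scale: 150 + (-2.0500 / 100) × (0 - 150) = 153.1°De.

153.1°De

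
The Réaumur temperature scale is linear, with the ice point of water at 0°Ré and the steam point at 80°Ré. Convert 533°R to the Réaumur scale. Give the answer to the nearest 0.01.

18.37°Ré

First in Celsius: (533 - 491.67) × 5/9 = 22.9611°C.
Linearly onto the Réaumur scale: 0 + (22.9611 / 100) × (80 - 0) = 18.37°Ré.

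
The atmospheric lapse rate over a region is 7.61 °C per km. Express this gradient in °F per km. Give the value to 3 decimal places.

Since only a temperature interval is involved, the additive offset between the scales drops out.
A change of 1°C is a change of 1.8°F, so 7.61 × 1.8 = 13.698.

13.698 °F/km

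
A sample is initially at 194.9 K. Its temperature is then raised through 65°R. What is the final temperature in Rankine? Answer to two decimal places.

415.82°R

Initial temperature in Celsius: 194.9 - 273.15 = -78.2500°C.
The 65°R change is an interval, so only the factor 5/9 applies: +65 × 5/9 = +36.1111°C.
Final Celsius temperature: -78.2500 + 36.1111 = -42.1389°C.
In Rankine: -42.1389 × 1.8 + 491.67 = 415.82°R.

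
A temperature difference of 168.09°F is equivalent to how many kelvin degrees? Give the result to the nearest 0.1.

For a temperature interval the offset drops out; only the factor 5/9 applies.
168.09 × 5/9 = 93.4.

93.4 K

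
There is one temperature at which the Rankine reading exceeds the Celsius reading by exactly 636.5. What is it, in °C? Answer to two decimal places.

Let C be the Celsius reading. The Rankine reading is R = 1.8·C + 491.67.
Require R - C = 636.5: (0.8)·C + 491.67 = 636.5.
C = (636.5 - 491.67) / (0.8) = 181.04.

181.04°C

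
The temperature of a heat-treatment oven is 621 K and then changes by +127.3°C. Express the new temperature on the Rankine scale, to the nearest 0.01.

1346.94°R

Initial temperature in Celsius: 621 - 273.15 = 347.8500°C.
Final Celsius temperature: 347.8500 + 127.3000 = 475.1500°C.
In Rankine: 475.1500 × 1.8 + 491.67 = 1346.94°R.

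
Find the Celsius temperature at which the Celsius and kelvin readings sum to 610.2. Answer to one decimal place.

Let C be the Celsius reading. The kelvin reading is K = 1·C + 273.15.
Require C + K = 610.2: (2)·C + 273.15 = 610.2.
C = (610.2 - 273.15) / (2) = 168.5.

168.5°C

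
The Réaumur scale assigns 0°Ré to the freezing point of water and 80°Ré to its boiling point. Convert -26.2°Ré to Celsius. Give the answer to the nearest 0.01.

-32.75°C

Linear interpolation between the fixed points: C = (-26.2 - 0) × 100 / (80 - 0) = -32.7500°C.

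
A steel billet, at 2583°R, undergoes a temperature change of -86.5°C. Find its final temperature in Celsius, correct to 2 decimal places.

Initial temperature in Celsius: (2583 - 491.67) × 5/9 = 1161.8500°C.
Final Celsius temperature: 1161.8500 - 86.5000 = 1075.3500°C.

1075.35°C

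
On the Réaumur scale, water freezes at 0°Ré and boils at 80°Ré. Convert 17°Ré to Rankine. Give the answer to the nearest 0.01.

Linear interpolation between the fixed points: C = (17 - 0) × 100 / (80 - 0) = 21.2500°C.
Then 21.2500 × 1.8 + 491.67 = 529.92°R.

529.92°R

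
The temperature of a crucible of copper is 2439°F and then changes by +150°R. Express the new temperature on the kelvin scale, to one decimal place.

Initial temperature in Celsius: (2439 - 32) × 5/9 = 1337.2222°C.
The 150°R change is an interval, so only the factor 5/9 applies: +150 × 5/9 = +83.3333°C.
Final Celsius temperature: 1337.2222 + 83.3333 = 1420.5556°C.
In kelvin: 1420.5556 + 273.15 = 1693.7 K.

1693.7 K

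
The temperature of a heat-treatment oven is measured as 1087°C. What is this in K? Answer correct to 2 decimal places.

1360.15 K

In kelvin: 1087.0000 + 273.15 = 1360.15 K.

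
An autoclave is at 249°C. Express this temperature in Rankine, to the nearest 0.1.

939.9°R

In Rankine: 249.0000 × 1.8 + 491.67 = 939.9°R.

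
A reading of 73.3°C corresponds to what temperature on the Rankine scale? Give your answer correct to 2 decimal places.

In Rankine: 73.3000 × 1.8 + 491.67 = 623.61°R.

623.61°R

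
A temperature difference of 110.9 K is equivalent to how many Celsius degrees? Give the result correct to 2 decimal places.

Kelvin and Celsius degrees are the same size, so the interval is unchanged: 110.90.

110.90°C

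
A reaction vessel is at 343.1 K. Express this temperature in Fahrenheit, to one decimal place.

In Celsius: 343.1 - 273.15 = 69.9500°C.
In Fahrenheit: 69.9500 × 1.8 + 32 = 157.9°F.

157.9°F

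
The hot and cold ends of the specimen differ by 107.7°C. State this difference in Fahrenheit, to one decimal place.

Only the scale ratio 1.8 matters for a change in temperature.
107.7 × 1.8 = 193.9.

193.9°F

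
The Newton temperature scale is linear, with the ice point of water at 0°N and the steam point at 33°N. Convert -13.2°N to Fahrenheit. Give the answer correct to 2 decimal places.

-40.00°F

Linear interpolation between the fixed points: C = (-13.2 - 0) × 100 / (33 - 0) = -40.0000°C.
Then -40.0000 × 1.8 + 32 = -40.00°F.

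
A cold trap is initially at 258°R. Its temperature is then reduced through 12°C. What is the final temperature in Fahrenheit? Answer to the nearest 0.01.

Initial temperature in Celsius: (258 - 491.67) × 5/9 = -129.8167°C.
Final Celsius temperature: -129.8167 - 12.0000 = -141.8167°C.
In Fahrenheit: -141.8167 × 1.8 + 32 = -223.27°F.

-223.27°F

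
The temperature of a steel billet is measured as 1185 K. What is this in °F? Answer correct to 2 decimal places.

1673.33°F

In Celsius: 1185 - 273.15 = 911.8500°C.
In Fahrenheit: 911.8500 × 1.8 + 32 = 1673.33°F.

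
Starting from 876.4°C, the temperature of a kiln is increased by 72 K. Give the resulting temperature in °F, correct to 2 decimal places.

The 72 K change is an interval; Kelvin and Celsius degrees are the same size, so ΔC = +72°C.
Final Celsius temperature: 876.4000 + 72.0000 = 948.4000°C.
In Fahrenheit: 948.4000 × 1.8 + 32 = 1739.12°F.

1739.12°F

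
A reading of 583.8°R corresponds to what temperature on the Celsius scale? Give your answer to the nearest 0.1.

51.2°C

In Celsius: (583.8 - 491.67) × 5/9 = 51.1833°C.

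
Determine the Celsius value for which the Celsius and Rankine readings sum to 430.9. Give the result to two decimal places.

Let C be the Celsius reading. The Rankine reading is R = 1.8·C + 491.67.
Require C + R = 430.9: (2.8)·C + 491.67 = 430.9.
C = (430.9 - 491.67) / (2.8) = -21.70.

-21.70°C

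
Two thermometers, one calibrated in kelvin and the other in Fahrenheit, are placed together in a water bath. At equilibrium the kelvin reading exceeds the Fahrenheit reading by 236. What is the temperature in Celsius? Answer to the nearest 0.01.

6.44°C

Let x be the kelvin reading; then the Fahrenheit reading is 1.8·x - 459.67.
(1.8·x - 459.67) - x = -236  ⇒  (0.8)·x = 223.67  ⇒  x = 279.5875 K.
In Celsius: 279.5875 - 273.15 = 6.44°C.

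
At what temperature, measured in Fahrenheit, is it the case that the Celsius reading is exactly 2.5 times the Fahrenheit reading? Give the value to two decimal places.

Let F be the Fahrenheit reading. The Celsius reading is C = 5/9·F - 17.7778.
Require C = 2.5·F: 5/9·F - 17.7778 = 2.5·F.
(-35/18)·F = 17.7778  ⇒  F = -9.14.

-9.14°F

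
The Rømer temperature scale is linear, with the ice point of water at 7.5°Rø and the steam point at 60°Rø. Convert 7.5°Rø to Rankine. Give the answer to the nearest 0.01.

491.67°R

Linear interpolation between the fixed points: C = (7.5 - 7.5) × 100 / (60 - 7.5) = 0.0000°C.
Then 0.0000 × 1.8 + 491.67 = 491.67°R.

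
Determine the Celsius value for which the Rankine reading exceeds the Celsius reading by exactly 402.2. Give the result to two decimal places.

Let C be the Celsius reading. The Rankine reading is R = 1.8·C + 491.67.
Require R - C = 402.2: (0.8)·C + 491.67 = 402.2.
C = (402.2 - 491.67) / (0.8) = -111.84.

-111.84°C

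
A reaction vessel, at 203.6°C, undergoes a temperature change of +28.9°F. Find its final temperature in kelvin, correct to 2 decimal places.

The 28.9°F change is an interval, so only the factor 5/9 applies: +28.9 × 5/9 = +16.0556°C.
Final Celsius temperature: 203.6000 + 16.0556 = 219.6556°C.
In kelvin: 219.6556 + 273.15 = 492.81 K.

492.81 K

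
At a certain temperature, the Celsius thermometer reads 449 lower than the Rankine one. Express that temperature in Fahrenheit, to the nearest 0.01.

Let x be the Rankine reading; then the Celsius reading is 5/9·x - 273.15.
(5/9·x - 273.15) - x = -449  ⇒  (-4/9)·x = -175.85  ⇒  x = 395.6625°R.
In Celsius: (395.6625 - 491.67) × 5/9 = -53.3375°C.
In Fahrenheit: -53.3375 × 1.8 + 32 = -64.01°F.

-64.01°F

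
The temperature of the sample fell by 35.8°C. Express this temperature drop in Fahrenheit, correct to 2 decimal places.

64.44°F

For a temperature interval the offset drops out; only the factor 1.8 applies.
35.8 × 1.8 = 64.44.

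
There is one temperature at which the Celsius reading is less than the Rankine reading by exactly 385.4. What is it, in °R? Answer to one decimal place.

252.6°R

Let R be the Rankine reading. The Celsius reading is C = 5/9·R - 273.15.
Require C - R = -385.4: (-4/9)·R - 273.15 = -385.4.
R = (-385.4 + 273.15) / (-4/9) = 252.6.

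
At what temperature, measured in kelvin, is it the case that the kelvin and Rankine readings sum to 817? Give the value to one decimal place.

291.8 K

Let K be the kelvin reading. The Rankine reading is R = 1.8·K.
Require K + R = 817: (2.8)·K = 817.
K = (817) / (2.8) = 291.8.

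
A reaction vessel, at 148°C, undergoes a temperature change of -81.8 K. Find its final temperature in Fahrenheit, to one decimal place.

151.2°F

The 81.8 K change is an interval; Kelvin and Celsius degrees are the same size, so ΔC = -81.8°C.
Final Celsius temperature: 148.0000 - 81.8000 = 66.2000°C.
In Fahrenheit: 66.2000 × 1.8 + 32 = 151.2°F.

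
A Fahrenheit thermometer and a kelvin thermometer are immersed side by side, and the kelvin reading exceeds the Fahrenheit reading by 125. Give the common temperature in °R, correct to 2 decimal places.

753.01°R

Let x be the Fahrenheit reading; then the kelvin reading is 5/9·x + 255.372.
(5/9·x + 255.372) - x = 125  ⇒  (-4/9)·x = -130.372  ⇒  x = 293.3375°F.
In Celsius: (293.3375 - 32) × 5/9 = 145.1875°C.
In Rankine: 145.1875 × 1.8 + 491.67 = 753.01°R.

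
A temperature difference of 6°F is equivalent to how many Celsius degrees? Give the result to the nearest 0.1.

3.3°C

Only the scale ratio 5/9 matters for a change in temperature.
6 × 5/9 = 3.3.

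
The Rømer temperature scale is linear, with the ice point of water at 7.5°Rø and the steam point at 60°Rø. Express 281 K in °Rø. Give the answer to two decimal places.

11.62°Rø

First in Celsius: 281 - 273.15 = 7.8500°C.
Linearly onto the Rømer scale: 7.5 + (7.8500 / 100) × (60 - 7.5) = 11.62°Rø.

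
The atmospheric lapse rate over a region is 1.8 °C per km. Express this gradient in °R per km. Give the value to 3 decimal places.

The quantity depends on a temperature interval, so only the ratio of degree sizes applies; the offset between the scales is irrelevant.
A change of 1°C is a change of 1.8°R, so 1.8 × 1.8 = 3.240.

3.240 °R/km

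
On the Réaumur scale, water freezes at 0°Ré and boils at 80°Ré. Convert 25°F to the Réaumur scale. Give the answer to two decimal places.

First in Celsius: (25 - 32) × 5/9 = -3.8889°C.
Linearly onto the Réaumur scale: 0 + (-3.8889 / 100) × (80 - 0) = -3.11°Ré.

-3.11°Ré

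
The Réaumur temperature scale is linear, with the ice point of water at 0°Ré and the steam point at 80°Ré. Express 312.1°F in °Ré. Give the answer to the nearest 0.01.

124.49°Ré

First in Celsius: (312.1 - 32) × 5/9 = 155.6111°C.
Linearly onto the Réaumur scale: 0 + (155.6111 / 100) × (80 - 0) = 124.49°Ré.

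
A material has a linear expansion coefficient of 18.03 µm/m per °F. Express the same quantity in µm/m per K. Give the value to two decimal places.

The quantity depends on a temperature interval, so only the ratio of degree sizes applies; the offset between the scales is irrelevant.
A change of 1 K is a change of 1.8°F, so per K the value is 18.03 × 1.8 = 32.45.

32.45 µm/m per K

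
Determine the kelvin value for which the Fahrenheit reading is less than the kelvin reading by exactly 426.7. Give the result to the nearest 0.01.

Let K be the kelvin reading. The Fahrenheit reading is F = 1.8·K - 459.67.
Require F - K = -426.7: (0.8)·K - 459.67 = -426.7.
K = (-426.7 + 459.67) / (0.8) = 41.21.

41.21 K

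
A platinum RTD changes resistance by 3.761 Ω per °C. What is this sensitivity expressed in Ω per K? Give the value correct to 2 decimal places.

The quantity depends on a temperature interval, so only the ratio of degree sizes applies; the offset between the scales is irrelevant.
A change of 1 K is a change of 1°C, so per K the value is 3.761 × 1 = 3.76.

3.76 Ω per K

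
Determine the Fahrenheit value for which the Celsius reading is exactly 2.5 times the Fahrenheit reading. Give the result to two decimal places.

-9.14°F

Let F be the Fahrenheit reading. The Celsius reading is C = 5/9·F - 17.7778.
Require C = 2.5·F: 5/9·F - 17.7778 = 2.5·F.
(-35/18)·F = 17.7778  ⇒  F = -9.14.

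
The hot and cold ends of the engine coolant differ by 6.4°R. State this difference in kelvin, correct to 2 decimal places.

3.56 K

Only the scale ratio 5/9 matters for a change in temperature.
6.4 × 5/9 = 3.56.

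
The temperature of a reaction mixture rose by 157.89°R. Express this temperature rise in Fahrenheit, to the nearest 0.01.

157.89°F

Rankine and Fahrenheit degrees are the same size, so the interval is unchanged: 157.89.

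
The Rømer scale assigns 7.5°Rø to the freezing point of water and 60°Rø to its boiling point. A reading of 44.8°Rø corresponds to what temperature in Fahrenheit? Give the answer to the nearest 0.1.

Linear interpolation between the fixed points: C = (44.8 - 7.5) × 100 / (60 - 7.5) = 71.0476°C.
Then 71.0476 × 1.8 + 32 = 159.9°F.

159.9°F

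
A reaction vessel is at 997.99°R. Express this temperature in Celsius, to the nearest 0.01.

In Celsius: (997.99 - 491.67) × 5/9 = 281.2889°C.

281.29°C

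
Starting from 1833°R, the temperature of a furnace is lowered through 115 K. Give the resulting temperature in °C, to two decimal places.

Initial temperature in Celsius: (1833 - 491.67) × 5/9 = 745.1833°C.
The 115 K change is an interval; Kelvin and Celsius degrees are the same size, so ΔC = -115°C.
Final Celsius temperature: 745.1833 - 115.0000 = 630.1833°C.

630.18°C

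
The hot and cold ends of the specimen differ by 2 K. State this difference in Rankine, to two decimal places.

An interval of 1 K corresponds to 1.8°R.
2 × 1.8 = 3.60.

3.60°R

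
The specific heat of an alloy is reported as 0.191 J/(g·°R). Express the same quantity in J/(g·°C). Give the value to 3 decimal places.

0.344 J/(g·°C)

Since only a temperature interval is involved, the additive offset between the scales drops out.
A change of 1°C is a change of 1.8°R, so per °C the value is 0.191 × 1.8 = 0.344.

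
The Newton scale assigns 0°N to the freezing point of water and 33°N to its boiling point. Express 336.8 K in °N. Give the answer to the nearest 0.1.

First in Celsius: 336.8 - 273.15 = 63.6500°C.
Linearly onto the Newton scale: 0 + (63.6500 / 100) × (33 - 0) = 21.0°N.

21.0°N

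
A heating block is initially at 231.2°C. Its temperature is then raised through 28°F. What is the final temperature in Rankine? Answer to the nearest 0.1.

935.8°R

The 28°F change is an interval, so only the factor 5/9 applies: +28 × 5/9 = +15.5556°C.
Final Celsius temperature: 231.2000 + 15.5556 = 246.7556°C.
In Rankine: 246.7556 × 1.8 + 491.67 = 935.8°R.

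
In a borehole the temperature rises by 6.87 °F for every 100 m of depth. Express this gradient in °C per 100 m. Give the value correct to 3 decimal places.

Since only a temperature interval is involved, the additive offset between the scales drops out.
A change of 1°F is a change of 5/9°C, so 6.87 × 5/9 = 3.817.

3.817 °C/100 m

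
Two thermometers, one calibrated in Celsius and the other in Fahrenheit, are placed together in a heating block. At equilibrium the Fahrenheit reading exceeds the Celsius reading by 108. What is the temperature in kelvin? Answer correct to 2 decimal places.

368.15 K

Let x be the Celsius reading; then the Fahrenheit reading is 1.8·x + 32.
(1.8·x + 32) - x = 108  ⇒  (0.8)·x = 76  ⇒  x = 95.0000°C.
In kelvin: 95.0000 + 273.15 = 368.15 K.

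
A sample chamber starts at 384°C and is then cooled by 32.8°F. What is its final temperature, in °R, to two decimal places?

1150.07°R

The 32.8°F change is an interval, so only the factor 5/9 applies: -32.8 × 5/9 = -18.2222°C.
Final Celsius temperature: 384.0000 - 18.2222 = 365.7778°C.
In Rankine: 365.7778 × 1.8 + 491.67 = 1150.07°R.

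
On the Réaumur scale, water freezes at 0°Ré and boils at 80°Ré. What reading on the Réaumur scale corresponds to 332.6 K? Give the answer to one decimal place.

First in Celsius: 332.6 - 273.15 = 59.4500°C.
Linearly onto the Réaumur scale: 0 + (59.4500 / 100) × (80 - 0) = 47.6°Ré.

47.6°Ré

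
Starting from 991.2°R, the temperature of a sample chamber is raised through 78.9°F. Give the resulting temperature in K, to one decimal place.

Initial temperature in Celsius: (991.2 - 491.67) × 5/9 = 277.5167°C.
The 78.9°F change is an interval, so only the factor 5/9 applies: +78.9 × 5/9 = +43.8333°C.
Final Celsius temperature: 277.5167 + 43.8333 = 321.3500°C.
In kelvin: 321.3500 + 273.15 = 594.5 K.

594.5 K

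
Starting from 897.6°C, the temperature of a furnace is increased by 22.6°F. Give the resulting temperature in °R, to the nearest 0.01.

The 22.6°F change is an interval, so only the factor 5/9 applies: +22.6 × 5/9 = +12.5556°C.
Final Celsius temperature: 897.6000 + 12.5556 = 910.1556°C.
In Rankine: 910.1556 × 1.8 + 491.67 = 2129.95°R.

2129.95°R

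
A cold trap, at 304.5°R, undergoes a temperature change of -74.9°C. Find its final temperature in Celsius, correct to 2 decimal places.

-178.88°C

Initial temperature in Celsius: (304.5 - 491.67) × 5/9 = -103.9833°C.
Final Celsius temperature: -103.9833 - 74.9000 = -178.8833°C.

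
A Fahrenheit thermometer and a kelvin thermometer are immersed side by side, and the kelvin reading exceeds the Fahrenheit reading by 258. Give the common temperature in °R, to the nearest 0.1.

Let x be the Fahrenheit reading; then the kelvin reading is 5/9·x + 255.372.
(5/9·x + 255.372) - x = 258  ⇒  (-4/9)·x = 2.62778  ⇒  x = -5.9125°F.
In Celsius: (-5.9125 - 32) × 5/9 = -21.0625°C.
In Rankine: -21.0625 × 1.8 + 491.67 = 453.8°R.

453.8°R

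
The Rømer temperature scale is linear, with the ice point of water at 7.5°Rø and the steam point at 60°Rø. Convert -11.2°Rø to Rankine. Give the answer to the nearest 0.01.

427.56°R

Linear interpolation between the fixed points: C = (-11.2 - 7.5) × 100 / (60 - 7.5) = -35.6190°C.
Then -35.6190 × 1.8 + 491.67 = 427.56°R.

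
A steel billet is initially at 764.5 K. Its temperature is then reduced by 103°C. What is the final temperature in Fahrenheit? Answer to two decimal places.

731.03°F

Initial temperature in Celsius: 764.5 - 273.15 = 491.3500°C.
Final Celsius temperature: 491.3500 - 103.0000 = 388.3500°C.
In Fahrenheit: 388.3500 × 1.8 + 32 = 731.03°F.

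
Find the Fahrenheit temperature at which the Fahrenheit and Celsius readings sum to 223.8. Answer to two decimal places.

Let F be the Fahrenheit reading. The Celsius reading is C = 5/9·F - 17.7778.
Require F + C = 223.8: (14/9)·F - 17.7778 = 223.8.
F = (223.8 + 17.7778) / (14/9) = 155.30.

155.30°F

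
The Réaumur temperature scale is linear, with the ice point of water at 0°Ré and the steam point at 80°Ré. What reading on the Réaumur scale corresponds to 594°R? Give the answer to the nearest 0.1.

First in Celsius: (594 - 491.67) × 5/9 = 56.8500°C.
Linearly onto the Réaumur scale: 0 + (56.8500 / 100) × (80 - 0) = 45.5°Ré.

45.5°Ré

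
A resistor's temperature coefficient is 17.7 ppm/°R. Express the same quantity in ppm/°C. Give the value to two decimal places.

31.86 ppm/°C

Since only a temperature interval is involved, the additive offset between the scales drops out.
A change of 1°C is a change of 1.8°R, so per °C the value is 17.7 × 1.8 = 31.86.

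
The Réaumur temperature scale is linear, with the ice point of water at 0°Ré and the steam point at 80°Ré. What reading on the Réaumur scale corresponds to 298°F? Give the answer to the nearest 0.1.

118.2°Ré

First in Celsius: (298 - 32) × 5/9 = 147.7778°C.
Linearly onto the Réaumur scale: 0 + (147.7778 / 100) × (80 - 0) = 118.2°Ré.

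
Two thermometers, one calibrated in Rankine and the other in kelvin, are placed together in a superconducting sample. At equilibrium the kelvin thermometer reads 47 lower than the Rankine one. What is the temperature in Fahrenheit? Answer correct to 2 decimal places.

Let x be the Rankine reading; then the kelvin reading is 5/9·x.
(5/9·x) - x = -47  ⇒  (-4/9)·x = -47  ⇒  x = 105.7500°R.
In Celsius: (105.75 - 491.67) × 5/9 = -214.4000°C.
In Fahrenheit: -214.4000 × 1.8 + 32 = -353.92°F.

-353.92°F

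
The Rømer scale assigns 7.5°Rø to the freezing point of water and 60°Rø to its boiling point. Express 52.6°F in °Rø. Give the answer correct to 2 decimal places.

13.51°Rø

First in Celsius: (52.6 - 32) × 5/9 = 11.4444°C.
Linearly onto the Rømer scale: 7.5 + (11.4444 / 100) × (60 - 7.5) = 13.51°Rø.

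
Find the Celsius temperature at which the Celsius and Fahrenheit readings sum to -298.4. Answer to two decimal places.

-118.00°C

Let C be the Celsius reading. The Fahrenheit reading is F = 1.8·C + 32.
Require C + F = -298.4: (2.8)·C + 32 = -298.4.
C = (-298.4 - 32) / (2.8) = -118.00.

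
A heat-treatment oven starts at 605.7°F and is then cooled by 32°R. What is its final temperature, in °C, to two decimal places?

300.94°C

Initial temperature in Celsius: (605.7 - 32) × 5/9 = 318.7222°C.
The 32°R change is an interval, so only the factor 5/9 applies: -32 × 5/9 = -17.7778°C.
Final Celsius temperature: 318.7222 - 17.7778 = 300.9444°C.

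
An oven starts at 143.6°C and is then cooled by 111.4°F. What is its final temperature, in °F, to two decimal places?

179.08°F

The 111.4°F change is an interval, so only the factor 5/9 applies: -111.4 × 5/9 = -61.8889°C.
Final Celsius temperature: 143.6000 - 61.8889 = 81.7111°C.
In Fahrenheit: 81.7111 × 1.8 + 32 = 179.08°F.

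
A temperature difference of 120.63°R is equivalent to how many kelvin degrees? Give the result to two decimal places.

Only the scale ratio 5/9 matters for a change in temperature.
120.63 × 5/9 = 67.02.

67.02 K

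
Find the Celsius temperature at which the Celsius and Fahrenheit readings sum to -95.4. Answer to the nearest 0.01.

Let C be the Celsius reading. The Fahrenheit reading is F = 1.8·C + 32.
Require C + F = -95.4: (2.8)·C + 32 = -95.4.
C = (-95.4 - 32) / (2.8) = -45.50.

-45.50°C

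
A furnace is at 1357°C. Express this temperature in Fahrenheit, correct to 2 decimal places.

In Fahrenheit: 1357.0000 × 1.8 + 32 = 2474.60°F.

2474.60°F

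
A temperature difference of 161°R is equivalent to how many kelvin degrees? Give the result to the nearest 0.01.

For a temperature interval the offset drops out; only the factor 5/9 applies.
161 × 5/9 = 89.44.

89.44 K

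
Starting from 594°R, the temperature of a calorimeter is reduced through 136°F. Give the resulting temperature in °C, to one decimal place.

Initial temperature in Celsius: (594 - 491.67) × 5/9 = 56.8500°C.
The 136°F change is an interval, so only the factor 5/9 applies: -136 × 5/9 = -75.5556°C.
Final Celsius temperature: 56.8500 - 75.5556 = -18.7056°C.

-18.7°C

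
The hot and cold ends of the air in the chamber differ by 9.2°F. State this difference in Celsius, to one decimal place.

5.1°C

For a temperature interval the offset drops out; only the factor 5/9 applies.
9.2 × 5/9 = 5.1.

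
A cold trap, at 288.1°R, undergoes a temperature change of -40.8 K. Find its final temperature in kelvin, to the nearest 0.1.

119.3 K

Initial temperature in Celsius: (288.1 - 491.67) × 5/9 = -113.0944°C.
The 40.8 K change is an interval; Kelvin and Celsius degrees are the same size, so ΔC = -40.8°C.
Final Celsius temperature: -113.0944 - 40.8000 = -153.8944°C.
In kelvin: -153.8944 + 273.15 = 119.3 K.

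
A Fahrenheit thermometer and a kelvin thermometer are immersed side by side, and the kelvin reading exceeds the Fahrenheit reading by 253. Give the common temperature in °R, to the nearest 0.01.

Let x be the Fahrenheit reading; then the kelvin reading is 5/9·x + 255.372.
(5/9·x + 255.372) - x = 253  ⇒  (-4/9)·x = -2.37222  ⇒  x = 5.3375°F.
In Celsius: (5.3375 - 32) × 5/9 = -14.8125°C.
In Rankine: -14.8125 × 1.8 + 491.67 = 465.01°R.

465.01°R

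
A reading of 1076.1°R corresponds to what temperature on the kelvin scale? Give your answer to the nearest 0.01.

In Celsius: (1076.1 - 491.67) × 5/9 = 324.6833°C.
In kelvin: 324.6833 + 273.15 = 597.83 K.

597.83 K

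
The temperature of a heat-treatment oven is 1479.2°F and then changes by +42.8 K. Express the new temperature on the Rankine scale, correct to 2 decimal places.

2015.91°R

Initial temperature in Celsius: (1479.2 - 32) × 5/9 = 804.0000°C.
The 42.8 K change is an interval; Kelvin and Celsius degrees are the same size, so ΔC = +42.8°C.
Final Celsius temperature: 804.0000 + 42.8000 = 846.8000°C.
In Rankine: 846.8000 × 1.8 + 491.67 = 2015.91°R.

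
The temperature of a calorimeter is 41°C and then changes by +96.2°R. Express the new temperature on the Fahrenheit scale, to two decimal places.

The 96.2°R change is an interval, so only the factor 5/9 applies: +96.2 × 5/9 = +53.4444°C.
Final Celsius temperature: 41.0000 + 53.4444 = 94.4444°C.
In Fahrenheit: 94.4444 × 1.8 + 32 = 202.00°F.

202.00°F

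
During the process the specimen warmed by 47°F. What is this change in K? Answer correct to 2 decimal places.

An interval of 1°F corresponds to 5/9 K.
47 × 5/9 = 26.11.

26.11 K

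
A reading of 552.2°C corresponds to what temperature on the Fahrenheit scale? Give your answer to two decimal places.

In Fahrenheit: 552.2000 × 1.8 + 32 = 1025.96°F.

1025.96°F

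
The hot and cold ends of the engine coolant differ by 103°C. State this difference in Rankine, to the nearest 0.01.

For a temperature interval the offset drops out; only the factor 1.8 applies.
103 × 1.8 = 185.40.

185.40°R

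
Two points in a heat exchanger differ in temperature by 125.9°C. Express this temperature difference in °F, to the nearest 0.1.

226.6°F

Only the scale ratio 1.8 matters for a change in temperature.
125.9 × 1.8 = 226.6.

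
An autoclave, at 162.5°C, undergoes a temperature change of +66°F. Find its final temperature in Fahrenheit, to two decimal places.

The 66°F change is an interval, so only the factor 5/9 applies: +66 × 5/9 = +36.6667°C.
Final Celsius temperature: 162.5000 + 36.6667 = 199.1667°C.
In Fahrenheit: 199.1667 × 1.8 + 32 = 390.50°F.

390.50°F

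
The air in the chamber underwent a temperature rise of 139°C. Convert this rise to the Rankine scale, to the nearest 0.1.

250.2°R

An interval of 1°C corresponds to 1.8°R.
139 × 1.8 = 250.2.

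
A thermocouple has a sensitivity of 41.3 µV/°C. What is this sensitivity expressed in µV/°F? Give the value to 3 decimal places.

22.944 µV/°F

The quantity depends on a temperature interval, so only the ratio of degree sizes applies; the offset between the scales is irrelevant.
A change of 1°F is a change of 5/9°C, so per °F the value is 41.3 × 5/9 = 22.944.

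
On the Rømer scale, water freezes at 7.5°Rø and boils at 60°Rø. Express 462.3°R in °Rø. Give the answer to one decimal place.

First in Celsius: (462.3 - 491.67) × 5/9 = -16.3167°C.
Linearly onto the Rømer scale: 7.5 + (-16.3167 / 100) × (60 - 7.5) = -1.1°Rø.

-1.1°Rø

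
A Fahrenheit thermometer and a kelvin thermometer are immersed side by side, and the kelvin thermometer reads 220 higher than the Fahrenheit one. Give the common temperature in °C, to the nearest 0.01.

26.44°C

Let x be the Fahrenheit reading; then the kelvin reading is 5/9·x + 255.372.
(5/9·x + 255.372) - x = 220  ⇒  (-4/9)·x = -35.3722  ⇒  x = 79.5875°F.
In Celsius: (79.5875 - 32) × 5/9 = 26.44°C.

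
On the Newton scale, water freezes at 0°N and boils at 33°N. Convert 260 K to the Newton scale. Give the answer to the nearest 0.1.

-4.3°N

First in Celsius: 260 - 273.15 = -13.1500°C.
Linearly onto the Newton scale: 0 + (-13.1500 / 100) × (33 - 0) = -4.3°N.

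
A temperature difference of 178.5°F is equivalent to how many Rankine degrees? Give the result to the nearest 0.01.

Fahrenheit and Rankine degrees are the same size, so the interval is unchanged: 178.50.

178.50°R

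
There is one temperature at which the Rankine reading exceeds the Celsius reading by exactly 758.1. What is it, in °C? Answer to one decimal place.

333.0°C

Let C be the Celsius reading. The Rankine reading is R = 1.8·C + 491.67.
Require R - C = 758.1: (0.8)·C + 491.67 = 758.1.
C = (758.1 - 491.67) / (0.8) = 333.0.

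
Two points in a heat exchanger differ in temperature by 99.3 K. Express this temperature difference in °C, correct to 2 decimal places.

99.30°C

Kelvin and Celsius degrees are the same size, so the interval is unchanged: 99.30.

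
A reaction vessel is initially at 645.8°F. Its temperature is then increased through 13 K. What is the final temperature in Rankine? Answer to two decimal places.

Initial temperature in Celsius: (645.8 - 32) × 5/9 = 341.0000°C.
The 13 K change is an interval; Kelvin and Celsius degrees are the same size, so ΔC = +13°C.
Final Celsius temperature: 341.0000 + 13.0000 = 354.0000°C.
In Rankine: 354.0000 × 1.8 + 491.67 = 1128.87°R.

1128.87°R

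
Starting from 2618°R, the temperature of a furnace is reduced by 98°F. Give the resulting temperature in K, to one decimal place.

Initial temperature in Celsius: (2618 - 491.67) × 5/9 = 1181.2944°C.
The 98°F change is an interval, so only the factor 5/9 applies: -98 × 5/9 = -54.4444°C.
Final Celsius temperature: 1181.2944 - 54.4444 = 1126.8500°C.
In kelvin: 1126.8500 + 273.15 = 1400.0 K.

1400.0 K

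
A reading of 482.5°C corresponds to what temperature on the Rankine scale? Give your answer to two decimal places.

1360.17°R

In Rankine: 482.5000 × 1.8 + 491.67 = 1360.17°R.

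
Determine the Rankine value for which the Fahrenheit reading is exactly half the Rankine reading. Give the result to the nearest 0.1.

919.3°R

Let R be the Rankine reading. The Fahrenheit reading is F = 1·R - 459.67.
Require F = 0.5·R: 1·R - 459.67 = 0.5·R.
(0.5)·R = 459.67  ⇒  R = 919.3.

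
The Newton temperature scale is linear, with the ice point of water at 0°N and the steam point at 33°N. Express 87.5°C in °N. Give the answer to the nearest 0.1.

Linearly onto the Newton scale: 0 + (87.5000 / 100) × (33 - 0) = 28.9°N.

28.9°N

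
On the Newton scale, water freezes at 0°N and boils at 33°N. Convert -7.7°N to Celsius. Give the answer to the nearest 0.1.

Linear interpolation between the fixed points: C = (-7.7 - 0) × 100 / (33 - 0) = -23.3333°C.

-23.3°C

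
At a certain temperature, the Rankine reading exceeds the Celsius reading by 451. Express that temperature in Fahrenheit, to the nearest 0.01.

-59.51°F

Let x be the Celsius reading; then the Rankine reading is 1.8·x + 491.67.
(1.8·x + 491.67) - x = 451  ⇒  (0.8)·x = -40.67  ⇒  x = -50.8375°C.
In Fahrenheit: -50.8375 × 1.8 + 32 = -59.51°F.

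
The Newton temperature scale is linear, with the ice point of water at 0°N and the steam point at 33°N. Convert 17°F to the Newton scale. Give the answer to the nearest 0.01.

First in Celsius: (17 - 32) × 5/9 = -8.3333°C.
Linearly onto the Newton scale: 0 + (-8.3333 / 100) × (33 - 0) = -2.75°N.

-2.75°N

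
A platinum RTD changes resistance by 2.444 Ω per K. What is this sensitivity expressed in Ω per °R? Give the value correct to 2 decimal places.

Since only a temperature interval is involved, the additive offset between the scales drops out.
A change of 1°R is a change of 5/9 K, so per °R the value is 2.444 × 5/9 = 1.36.

1.36 Ω per °R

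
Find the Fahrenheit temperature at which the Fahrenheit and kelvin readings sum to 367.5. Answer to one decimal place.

Let F be the Fahrenheit reading. The kelvin reading is K = 5/9·F + 255.372.
Require F + K = 367.5: (14/9)·F + 255.372 = 367.5.
F = (367.5 - 255.372) / (14/9) = 72.1.

72.1°F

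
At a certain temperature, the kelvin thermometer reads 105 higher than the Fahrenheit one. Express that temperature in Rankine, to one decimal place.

Let x be the Fahrenheit reading; then the kelvin reading is 5/9·x + 255.372.
(5/9·x + 255.372) - x = 105  ⇒  (-4/9)·x = -150.372  ⇒  x = 338.3375°F.
In Celsius: (338.3375 - 32) × 5/9 = 170.1875°C.
In Rankine: 170.1875 × 1.8 + 491.67 = 798.0°R.

798.0°R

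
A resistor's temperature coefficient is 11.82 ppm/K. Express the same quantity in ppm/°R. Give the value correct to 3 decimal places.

Since only a temperature interval is involved, the additive offset between the scales drops out.
A change of 1°R is a change of 5/9 K, so per °R the value is 11.82 × 5/9 = 6.567.

6.567 ppm/°R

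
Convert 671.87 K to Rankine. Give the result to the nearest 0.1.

1209.4°R

In Celsius: 671.87 - 273.15 = 398.7200°C.
In Rankine: 398.7200 × 1.8 + 491.67 = 1209.4°R.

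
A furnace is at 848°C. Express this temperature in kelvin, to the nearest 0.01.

1121.15 K

In kelvin: 848.0000 + 273.15 = 1121.15 K.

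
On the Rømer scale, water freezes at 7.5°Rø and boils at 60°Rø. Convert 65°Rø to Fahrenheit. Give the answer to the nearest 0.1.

Linear interpolation between the fixed points: C = (65 - 7.5) × 100 / (60 - 7.5) = 109.5238°C.
Then 109.5238 × 1.8 + 32 = 229.1°F.

229.1°F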